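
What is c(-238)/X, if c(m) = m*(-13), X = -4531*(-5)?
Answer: 3094/22655 ≈ 0.13657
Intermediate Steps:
X = 22655
c(m) = -13*m
c(-238)/X = -13*(-238)/22655 = 3094*(1/22655) = 3094/22655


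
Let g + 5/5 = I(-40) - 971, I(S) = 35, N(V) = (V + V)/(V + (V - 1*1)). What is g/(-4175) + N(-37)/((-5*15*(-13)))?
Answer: 2753083/12211875 ≈ 0.22544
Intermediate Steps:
N(V) = 2*V/(-1 + 2*V) (N(V) = (2*V)/(V + (V - 1)) = (2*V)/(V + (-1 + V)) = (2*V)/(-1 + 2*V) = 2*V/(-1 + 2*V))
g = -937 (g = -1 + (35 - 971) = -1 - 936 = -937)
g/(-4175) + N(-37)/((-5*15*(-13))) = -937/(-4175) + (2*(-37)/(-1 + 2*(-37)))/((-5*15*(-13))) = -937*(-1/4175) + (2*(-37)/(-1 - 74))/((-75*(-13))) = 937/4175 + (2*(-37)/(-75))/975 = 937/4175 + (2*(-37)*(-1/75))*(1/975) = 937/4175 + (74/75)*(1/975) = 937/4175 + 74/73125 = 2753083/12211875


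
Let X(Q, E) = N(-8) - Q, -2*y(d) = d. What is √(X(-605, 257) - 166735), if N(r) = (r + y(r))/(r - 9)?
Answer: I*√48011502/17 ≈ 407.59*I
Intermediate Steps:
y(d) = -d/2
N(r) = r/(2*(-9 + r)) (N(r) = (r - r/2)/(r - 9) = (r/2)/(-9 + r) = r/(2*(-9 + r)))
X(Q, E) = 4/17 - Q (X(Q, E) = (½)*(-8)/(-9 - 8) - Q = (½)*(-8)/(-17) - Q = (½)*(-8)*(-1/17) - Q = 4/17 - Q)
√(X(-605, 257) - 166735) = √((4/17 - 1*(-605)) - 166735) = √((4/17 + 605) - 166735) = √(10289/17 - 166735) = √(-2824206/17) = I*√48011502/17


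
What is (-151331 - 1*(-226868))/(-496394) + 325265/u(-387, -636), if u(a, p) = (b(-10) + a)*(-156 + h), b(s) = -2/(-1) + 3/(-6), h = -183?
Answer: 303176158667/129742003386 ≈ 2.3368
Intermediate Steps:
b(s) = 3/2 (b(s) = -2*(-1) + 3*(-⅙) = 2 - ½ = 3/2)
u(a, p) = -1017/2 - 339*a (u(a, p) = (3/2 + a)*(-156 - 183) = (3/2 + a)*(-339) = -1017/2 - 339*a)
(-151331 - 1*(-226868))/(-496394) + 325265/u(-387, -636) = (-151331 - 1*(-226868))/(-496394) + 325265/(-1017/2 - 339*(-387)) = (-151331 + 226868)*(-1/496394) + 325265/(-1017/2 + 131193) = 75537*(-1/496394) + 325265/(261369/2) = -75537/496394 + 325265*(2/261369) = -75537/496394 + 650530/261369 = 303176158667/129742003386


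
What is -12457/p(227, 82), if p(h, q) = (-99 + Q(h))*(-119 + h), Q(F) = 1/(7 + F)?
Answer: 161941/138990 ≈ 1.1651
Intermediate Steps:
p(h, q) = (-119 + h)*(-99 + 1/(7 + h)) (p(h, q) = (-99 + 1/(7 + h))*(-119 + h) = (-119 + h)*(-99 + 1/(7 + h)))
-12457/p(227, 82) = -12457*(7 + 227)/(82348 - 99*227² + 11089*227) = -12457*234/(82348 - 99*51529 + 2517203) = -12457*234/(82348 - 5101371 + 2517203) = -12457/((1/234)*(-2501820)) = -12457/(-138990/13) = -12457*(-13/138990) = 161941/138990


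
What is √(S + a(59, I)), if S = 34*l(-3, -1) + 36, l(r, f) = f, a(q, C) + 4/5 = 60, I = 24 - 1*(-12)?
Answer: 3*√170/5 ≈ 7.8230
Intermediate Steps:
I = 36 (I = 24 + 12 = 36)
a(q, C) = 296/5 (a(q, C) = -⅘ + 60 = 296/5)
S = 2 (S = 34*(-1) + 36 = -34 + 36 = 2)
√(S + a(59, I)) = √(2 + 296/5) = √(306/5) = 3*√170/5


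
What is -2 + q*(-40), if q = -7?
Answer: 278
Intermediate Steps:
-2 + q*(-40) = -2 - 7*(-40) = -2 + 280 = 278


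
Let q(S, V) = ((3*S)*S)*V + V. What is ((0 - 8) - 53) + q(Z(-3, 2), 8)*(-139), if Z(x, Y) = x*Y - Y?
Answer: -214677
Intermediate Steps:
Z(x, Y) = -Y + Y*x (Z(x, Y) = Y*x - Y = -Y + Y*x)
q(S, V) = V + 3*V*S² (q(S, V) = (3*S²)*V + V = 3*V*S² + V = V + 3*V*S²)
((0 - 8) - 53) + q(Z(-3, 2), 8)*(-139) = ((0 - 8) - 53) + (8*(1 + 3*(2*(-1 - 3))²))*(-139) = (-8 - 53) + (8*(1 + 3*(2*(-4))²))*(-139) = -61 + (8*(1 + 3*(-8)²))*(-139) = -61 + (8*(1 + 3*64))*(-139) = -61 + (8*(1 + 192))*(-139) = -61 + (8*193)*(-139) = -61 + 1544*(-139) = -61 - 214616 = -214677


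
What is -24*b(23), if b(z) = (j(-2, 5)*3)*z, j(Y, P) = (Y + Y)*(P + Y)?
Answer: 19872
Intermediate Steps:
j(Y, P) = 2*Y*(P + Y) (j(Y, P) = (2*Y)*(P + Y) = 2*Y*(P + Y))
b(z) = -36*z (b(z) = ((2*(-2)*(5 - 2))*3)*z = ((2*(-2)*3)*3)*z = (-12*3)*z = -36*z)
-24*b(23) = -(-864)*23 = -24*(-828) = 19872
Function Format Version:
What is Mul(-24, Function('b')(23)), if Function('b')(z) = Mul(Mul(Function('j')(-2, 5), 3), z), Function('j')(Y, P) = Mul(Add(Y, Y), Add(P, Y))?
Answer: 19872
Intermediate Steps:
Function('j')(Y, P) = Mul(2, Y, Add(P, Y)) (Function('j')(Y, P) = Mul(Mul(2, Y), Add(P, Y)) = Mul(2, Y, Add(P, Y)))
Function('b')(z) = Mul(-36, z) (Function('b')(z) = Mul(Mul(Mul(2, -2, Add(5, -2)), 3), z) = Mul(Mul(Mul(2, -2, 3), 3), z) = Mul(Mul(-12, 3), z) = Mul(-36, z))
Mul(-24, Function('b')(23)) = Mul(-24, Mul(-36, 23)) = Mul(-24, -828) = 19872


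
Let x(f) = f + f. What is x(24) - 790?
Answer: -742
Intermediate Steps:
x(f) = 2*f
x(24) - 790 = 2*24 - 790 = 48 - 790 = -742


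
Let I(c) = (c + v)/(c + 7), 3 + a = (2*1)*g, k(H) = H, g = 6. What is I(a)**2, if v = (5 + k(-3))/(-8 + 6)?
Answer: 1/4 ≈ 0.25000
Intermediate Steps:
a = 9 (a = -3 + (2*1)*6 = -3 + 2*6 = -3 + 12 = 9)
v = -1 (v = (5 - 3)/(-8 + 6) = 2/(-2) = 2*(-1/2) = -1)
I(c) = (-1 + c)/(7 + c) (I(c) = (c - 1)/(c + 7) = (-1 + c)/(7 + c))
I(a)**2 = ((-1 + 9)/(7 + 9))**2 = (8/16)**2 = ((1/16)*8)**2 = (1/2)**2 = 1/4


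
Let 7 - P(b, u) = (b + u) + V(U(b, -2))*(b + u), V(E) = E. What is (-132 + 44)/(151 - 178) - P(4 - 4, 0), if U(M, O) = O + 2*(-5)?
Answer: -101/27 ≈ -3.7407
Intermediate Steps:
U(M, O) = -10 + O (U(M, O) = O - 10 = -10 + O)
P(b, u) = 7 + 11*b + 11*u (P(b, u) = 7 - ((b + u) + (-10 - 2)*(b + u)) = 7 - ((b + u) - 12*(b + u)) = 7 - ((b + u) + (-12*b - 12*u)) = 7 - (-11*b - 11*u) = 7 + (11*b + 11*u) = 7 + 11*b + 11*u)
(-132 + 44)/(151 - 178) - P(4 - 4, 0) = (-132 + 44)/(151 - 178) - (7 + 11*(4 - 4) + 11*0) = -88/(-27) - (7 + 11*0 + 0) = -88*(-1/27) - (7 + 0 + 0) = 88/27 - 1*7 = 88/27 - 7 = -101/27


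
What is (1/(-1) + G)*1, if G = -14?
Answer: -15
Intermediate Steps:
(1/(-1) + G)*1 = (1/(-1) - 14)*1 = (-1 - 14)*1 = -15*1 = -15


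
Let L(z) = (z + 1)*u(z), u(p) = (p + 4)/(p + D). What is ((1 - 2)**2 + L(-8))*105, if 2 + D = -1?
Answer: -1785/11 ≈ -162.27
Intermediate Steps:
D = -3 (D = -2 - 1 = -3)
u(p) = (4 + p)/(-3 + p) (u(p) = (p + 4)/(p - 3) = (4 + p)/(-3 + p))
L(z) = (1 + z)*(4 + z)/(-3 + z) (L(z) = (z + 1)*((4 + z)/(-3 + z)) = (1 + z)*((4 + z)/(-3 + z)) = (1 + z)*(4 + z)/(-3 + z))
((1 - 2)**2 + L(-8))*105 = ((1 - 2)**2 + (1 - 8)*(4 - 8)/(-3 - 8))*105 = ((-1)**2 - 7*(-4)/(-11))*105 = (1 - 1/11*(-7)*(-4))*105 = (1 - 28/11)*105 = -17/11*105 = -1785/11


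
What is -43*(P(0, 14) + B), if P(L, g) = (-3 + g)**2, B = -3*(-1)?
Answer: -5332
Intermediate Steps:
B = 3
-43*(P(0, 14) + B) = -43*((-3 + 14)**2 + 3) = -43*(11**2 + 3) = -43*(121 + 3) = -43*124 = -5332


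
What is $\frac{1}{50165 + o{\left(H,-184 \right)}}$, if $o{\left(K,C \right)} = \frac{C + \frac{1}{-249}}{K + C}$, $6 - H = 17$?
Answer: $\frac{48555}{2435807392} \approx 1.9934 \cdot 10^{-5}$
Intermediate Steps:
$H = -11$ ($H = 6 - 17 = -11$)
$o{\left(K,C \right)} = \frac{- \frac{1}{249} + C}{C + K}$ ($o{\left(K,C \right)} = \frac{C - \frac{1}{249}}{C + K} = \frac{- \frac{1}{249} + C}{C + K}$)
$\frac{1}{50165 + o{\left(H,-184 \right)}} = \frac{1}{50165 + \frac{- \frac{1}{249} - 184}{-184 - 11}} = \frac{1}{50165 + \frac{1}{-195} \left(- \frac{45817}{249}\right)} = \frac{1}{50165 - - \frac{45817}{48555}} = \frac{1}{50165 + \frac{45817}{48555}} = \frac{1}{\frac{2435807392}{48555}} = \frac{48555}{2435807392}$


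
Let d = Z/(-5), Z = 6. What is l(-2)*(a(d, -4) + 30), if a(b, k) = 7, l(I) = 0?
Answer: 0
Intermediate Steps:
d = -6/5 (d = 6/(-5) = 6*(-⅕) = -6/5 ≈ -1.2000)
l(-2)*(a(d, -4) + 30) = 0*(7 + 30) = 0*37 = 0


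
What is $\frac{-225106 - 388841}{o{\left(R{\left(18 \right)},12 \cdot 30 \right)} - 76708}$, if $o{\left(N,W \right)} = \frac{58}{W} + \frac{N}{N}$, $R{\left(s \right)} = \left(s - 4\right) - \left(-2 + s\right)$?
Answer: $\frac{110510460}{13807231} \approx 8.0038$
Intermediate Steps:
$R{\left(s \right)} = -2$ ($R{\left(s \right)} = \left(-4 + s\right) - \left(-2 + s\right) = -2$)
$o{\left(N,W \right)} = 1 + \frac{58}{W}$ ($o{\left(N,W \right)} = \frac{58}{W} + 1 = 1 + \frac{58}{W}$)
$\frac{-225106 - 388841}{o{\left(R{\left(18 \right)},12 \cdot 30 \right)} - 76708} = \frac{-225106 - 388841}{\frac{58 + 12 \cdot 30}{12 \cdot 30} - 76708} = - \frac{613947}{\frac{58 + 360}{360} - 76708} = - \frac{613947}{\frac{1}{360} \cdot 418 - 76708} = - \frac{613947}{\frac{209}{180} - 76708} = - \frac{613947}{- \frac{13807231}{180}} = \left(-613947\right) \left(- \frac{180}{13807231}\right) = \frac{110510460}{13807231}$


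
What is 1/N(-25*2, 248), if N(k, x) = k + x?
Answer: 1/198 ≈ 0.0050505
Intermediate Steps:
1/N(-25*2, 248) = 1/(-25*2 + 248) = 1/(-50 + 248) = 1/198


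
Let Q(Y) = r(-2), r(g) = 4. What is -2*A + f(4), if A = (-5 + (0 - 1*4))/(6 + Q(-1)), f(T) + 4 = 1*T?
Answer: 9/5 ≈ 1.8000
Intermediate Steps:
Q(Y) = 4
f(T) = -4 + T (f(T) = -4 + 1*T = -4 + T)
A = -9/10 (A = (-5 + (0 - 1*4))/(6 + 4) = (-5 + (0 - 4))/10 = (-5 - 4)*(1/10) = -9*1/10 = -9/10 ≈ -0.90000)
-2*A + f(4) = -2*(-9/10) + (-4 + 4) = 9/5 + 0 = 9/5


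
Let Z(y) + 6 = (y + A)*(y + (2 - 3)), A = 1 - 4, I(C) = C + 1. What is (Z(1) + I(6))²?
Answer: 1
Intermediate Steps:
I(C) = 1 + C
A = -3
Z(y) = -6 + (-1 + y)*(-3 + y) (Z(y) = -6 + (y - 3)*(y + (2 - 3)) = -6 + (-3 + y)*(y - 1) = -6 + (-3 + y)*(-1 + y) = -6 + (-1 + y)*(-3 + y))
(Z(1) + I(6))² = ((-3 + 1² - 4*1) + (1 + 6))² = ((-3 + 1 - 4) + 7)² = (-6 + 7)² = 1² = 1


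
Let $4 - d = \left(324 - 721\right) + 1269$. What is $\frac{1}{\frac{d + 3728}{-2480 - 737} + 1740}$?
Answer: $\frac{3217}{5594720} \approx 0.00057501$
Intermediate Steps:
$d = -868$ ($d = 4 - \left(\left(324 - 721\right) + 1269\right) = 4 - \left(-397 + 1269\right) = 4 - 872 = -868$)
$\frac{1}{\frac{d + 3728}{-2480 - 737} + 1740} = \frac{1}{\frac{-868 + 3728}{-2480 - 737} + 1740} = \frac{1}{\frac{2860}{-3217} + 1740} = \frac{1}{2860 \left(- \frac{1}{3217}\right) + 1740} = \frac{1}{- \frac{2860}{3217} + 1740} = \frac{1}{\frac{5594720}{3217}} = \frac{3217}{5594720}$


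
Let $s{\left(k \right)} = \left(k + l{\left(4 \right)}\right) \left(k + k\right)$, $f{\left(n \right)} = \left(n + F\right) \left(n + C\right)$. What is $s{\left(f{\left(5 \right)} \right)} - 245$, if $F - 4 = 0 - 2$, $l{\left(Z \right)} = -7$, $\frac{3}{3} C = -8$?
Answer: $931$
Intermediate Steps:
$C = -8$
$F = 2$ ($F = 4 + \left(0 - 2\right) = 4 - 2 = 2$)
$f{\left(n \right)} = \left(-8 + n\right) \left(2 + n\right)$ ($f{\left(n \right)} = \left(n + 2\right) \left(n - 8\right) = \left(2 + n\right) \left(-8 + n\right) = \left(-8 + n\right) \left(2 + n\right)$)
$s{\left(k \right)} = 2 k \left(-7 + k\right)$ ($s{\left(k \right)} = \left(k - 7\right) \left(k + k\right) = \left(-7 + k\right) 2 k = 2 k \left(-7 + k\right)$)
$s{\left(f{\left(5 \right)} \right)} - 245 = 2 \left(-16 + 5^{2} - 30\right) \left(-7 - \left(46 - 25\right)\right) - 245 = 2 \left(-16 + 25 - 30\right) \left(-7 - 21\right) - 245 = 2 \left(-21\right) \left(-7 - 21\right) - 245 = 2 \left(-21\right) \left(-28\right) - 245 = 1176 - 245 = 931$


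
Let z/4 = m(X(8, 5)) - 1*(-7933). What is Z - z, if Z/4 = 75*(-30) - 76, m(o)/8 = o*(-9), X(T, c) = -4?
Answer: -42188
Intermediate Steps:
m(o) = -72*o (m(o) = 8*(o*(-9)) = 8*(-9*o) = -72*o)
z = 32884 (z = 4*(-72*(-4) - 1*(-7933)) = 4*(288 + 7933) = 4*8221 = 32884)
Z = -9304 (Z = 4*(75*(-30) - 76) = 4*(-2250 - 76) = 4*(-2326) = -9304)
Z - z = -9304 - 1*32884 = -9304 - 32884 = -42188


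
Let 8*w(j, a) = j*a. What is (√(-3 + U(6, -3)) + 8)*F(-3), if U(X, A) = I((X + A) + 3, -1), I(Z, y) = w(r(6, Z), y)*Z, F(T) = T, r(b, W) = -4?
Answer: -24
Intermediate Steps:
w(j, a) = a*j/8 (w(j, a) = (j*a)/8 = (a*j)/8 = a*j/8)
I(Z, y) = -Z*y/2 (I(Z, y) = ((⅛)*y*(-4))*Z = (-y/2)*Z = -Z*y/2)
U(X, A) = 3/2 + A/2 + X/2 (U(X, A) = -½*((X + A) + 3)*(-1) = -½*((A + X) + 3)*(-1) = -½*(3 + A + X)*(-1) = 3/2 + A/2 + X/2)
(√(-3 + U(6, -3)) + 8)*F(-3) = (√(-3 + (3/2 + (½)*(-3) + (½)*6)) + 8)*(-3) = (√(-3 + (3/2 - 3/2 + 3)) + 8)*(-3) = (√(-3 + 3) + 8)*(-3) = (√0 + 8)*(-3) = (0 + 8)*(-3) = 8*(-3) = -24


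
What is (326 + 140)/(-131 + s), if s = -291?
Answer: -233/211 ≈ -1.1043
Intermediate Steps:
(326 + 140)/(-131 + s) = (326 + 140)/(-131 - 291) = 466/(-422) = 466*(-1/422) = -233/211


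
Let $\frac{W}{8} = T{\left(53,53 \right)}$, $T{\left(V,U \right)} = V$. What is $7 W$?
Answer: $2968$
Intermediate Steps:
$W = 424$ ($W = 8 \cdot 53 = 424$)
$7 W = 7 \cdot 424 = 2968$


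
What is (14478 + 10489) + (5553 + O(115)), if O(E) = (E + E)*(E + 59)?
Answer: 70540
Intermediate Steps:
O(E) = 2*E*(59 + E) (O(E) = (2*E)*(59 + E) = 2*E*(59 + E))
(14478 + 10489) + (5553 + O(115)) = (14478 + 10489) + (5553 + 2*115*(59 + 115)) = 24967 + (5553 + 2*115*174) = 24967 + (5553 + 40020) = 24967 + 45573 = 70540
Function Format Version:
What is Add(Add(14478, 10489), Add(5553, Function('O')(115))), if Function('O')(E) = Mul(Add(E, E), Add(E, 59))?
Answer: 70540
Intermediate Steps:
Function('O')(E) = Mul(2, E, Add(59, E)) (Function('O')(E) = Mul(Mul(2, E), Add(59, E)) = Mul(2, E, Add(59, E)))
Add(Add(14478, 10489), Add(5553, Function('O')(115))) = Add(Add(14478, 10489), Add(5553, Mul(2, 115, Add(59, 115)))) = Add(24967, Add(5553, Mul(2, 115, 174))) = Add(24967, Add(5553, 40020)) = Add(24967, 45573) = 70540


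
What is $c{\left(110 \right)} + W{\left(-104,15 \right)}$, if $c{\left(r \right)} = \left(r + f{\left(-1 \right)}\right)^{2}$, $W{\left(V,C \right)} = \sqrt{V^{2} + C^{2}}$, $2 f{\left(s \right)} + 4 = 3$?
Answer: $\frac{47961}{4} + \sqrt{11041} \approx 12095.0$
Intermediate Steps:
$f{\left(s \right)} = - \frac{1}{2}$ ($f{\left(s \right)} = -2 + \frac{1}{2} \cdot 3 = -2 + \frac{3}{2} = - \frac{1}{2}$)
$W{\left(V,C \right)} = \sqrt{C^{2} + V^{2}}$
$c{\left(r \right)} = \left(- \frac{1}{2} + r\right)^{2}$ ($c{\left(r \right)} = \left(r - \frac{1}{2}\right)^{2} = \left(- \frac{1}{2} + r\right)^{2}$)
$c{\left(110 \right)} + W{\left(-104,15 \right)} = \frac{\left(-1 + 2 \cdot 110\right)^{2}}{4} + \sqrt{15^{2} + \left(-104\right)^{2}} = \frac{\left(-1 + 220\right)^{2}}{4} + \sqrt{225 + 10816} = \frac{219^{2}}{4} + \sqrt{11041} = \frac{1}{4} \cdot 47961 + \sqrt{11041} = \frac{47961}{4} + \sqrt{11041}$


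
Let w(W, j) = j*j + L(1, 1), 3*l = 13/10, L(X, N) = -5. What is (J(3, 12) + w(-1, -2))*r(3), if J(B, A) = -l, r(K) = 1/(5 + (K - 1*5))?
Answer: -43/90 ≈ -0.47778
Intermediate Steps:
l = 13/30 (l = (13/10)/3 = (13*(⅒))/3 = (⅓)*(13/10) = 13/30 ≈ 0.43333)
r(K) = 1/K (r(K) = 1/(5 + (K - 5)) = 1/(5 + (-5 + K)) = 1/K)
J(B, A) = -13/30 (J(B, A) = -1*13/30 = -13/30)
w(W, j) = -5 + j² (w(W, j) = j*j - 5 = j² - 5 = -5 + j²)
(J(3, 12) + w(-1, -2))*r(3) = (-13/30 + (-5 + (-2)²))/3 = (-13/30 + (-5 + 4))*(⅓) = (-13/30 - 1)*(⅓) = -43/30*⅓ = -43/90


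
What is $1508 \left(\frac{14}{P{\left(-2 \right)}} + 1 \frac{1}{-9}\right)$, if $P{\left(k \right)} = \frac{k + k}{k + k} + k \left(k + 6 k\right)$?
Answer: $\frac{5044}{9} \approx 560.44$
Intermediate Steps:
$P{\left(k \right)} = 1 + 7 k^{2}$ ($P{\left(k \right)} = \frac{2 k}{2 k} + k 7 k = 2 k \frac{1}{2 k} + 7 k^{2} = 1 + 7 k^{2}$)
$1508 \left(\frac{14}{P{\left(-2 \right)}} + 1 \frac{1}{-9}\right) = 1508 \left(\frac{14}{1 + 7 \left(-2\right)^{2}} + 1 \frac{1}{-9}\right) = 1508 \left(\frac{14}{1 + 7 \cdot 4} + 1 \left(- \frac{1}{9}\right)\right) = 1508 \left(\frac{14}{1 + 28} - \frac{1}{9}\right) = 1508 \left(\frac{14}{29} - \frac{1}{9}\right) = 1508 \cdot \frac{97}{261} = \frac{5044}{9}$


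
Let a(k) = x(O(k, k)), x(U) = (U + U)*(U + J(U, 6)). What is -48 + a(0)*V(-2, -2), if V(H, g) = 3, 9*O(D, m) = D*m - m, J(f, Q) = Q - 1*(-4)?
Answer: -48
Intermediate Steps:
J(f, Q) = 4 + Q (J(f, Q) = Q + 4 = 4 + Q)
O(D, m) = -m/9 + D*m/9 (O(D, m) = (D*m - m)/9 = (-m + D*m)/9 = -m/9 + D*m/9)
x(U) = 2*U*(10 + U) (x(U) = (U + U)*(U + (4 + 6)) = (2*U)*(U + 10) = (2*U)*(10 + U) = 2*U*(10 + U))
a(k) = 2*k*(-1 + k)*(10 + k*(-1 + k)/9)/9 (a(k) = 2*(k*(-1 + k)/9)*(10 + k*(-1 + k)/9) = 2*k*(-1 + k)*(10 + k*(-1 + k)/9)/9)
-48 + a(0)*V(-2, -2) = -48 + ((2/81)*0*(-1 + 0)*(90 + 0*(-1 + 0)))*3 = -48 + ((2/81)*0*(-1)*(90 + 0*(-1)))*3 = -48 + ((2/81)*0*(-1)*(90 + 0))*3 = -48 + ((2/81)*0*(-1)*90)*3 = -48 + 0*3 = -48 + 0 = -48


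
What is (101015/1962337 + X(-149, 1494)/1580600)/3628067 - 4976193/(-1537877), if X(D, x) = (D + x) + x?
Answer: 55997428869848801303841811/17305831491520512150009800 ≈ 3.2358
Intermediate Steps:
X(D, x) = D + 2*x
(101015/1962337 + X(-149, 1494)/1580600)/3628067 - 4976193/(-1537877) = (101015/1962337 + (-149 + 2*1494)/1580600)/3628067 - 4976193/(-1537877) = (101015*(1/1962337) + (-149 + 2988)*(1/1580600))*(1/3628067) - 4976193*(-1/1537877) = (101015/1962337 + 2839*(1/1580600))*(1/3628067) + 4976193/1537877 = (101015/1962337 + 2839/1580600)*(1/3628067) + 4976193/1537877 = (165235383743/3101669862200)*(1/3628067) + 4976193/1537877 = 165235383743/11253066071942367400 + 4976193/1537877 = 55997428869848801303841811/17305831491520512150009800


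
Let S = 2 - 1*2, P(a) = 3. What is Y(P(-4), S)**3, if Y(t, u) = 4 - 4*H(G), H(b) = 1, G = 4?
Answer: 0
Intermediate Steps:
S = 0 (S = 2 - 2 = 0)
Y(t, u) = 0 (Y(t, u) = 4 - 4*1 = 4 - 4 = 0)
Y(P(-4), S)**3 = 0**3 = 0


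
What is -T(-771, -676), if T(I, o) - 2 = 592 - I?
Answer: -1365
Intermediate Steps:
T(I, o) = 594 - I (T(I, o) = 2 + (592 - I) = 594 - I)
-T(-771, -676) = -(594 - 1*(-771)) = -(594 + 771) = -1*1365 = -1365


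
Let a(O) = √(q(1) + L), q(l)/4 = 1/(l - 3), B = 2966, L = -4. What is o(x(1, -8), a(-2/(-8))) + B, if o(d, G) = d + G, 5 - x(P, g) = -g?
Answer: 2963 + I*√6 ≈ 2963.0 + 2.4495*I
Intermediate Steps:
x(P, g) = 5 + g (x(P, g) = 5 - (-1)*g = 5 + g)
q(l) = 4/(-3 + l) (q(l) = 4/(l - 3) = 4/(-3 + l))
a(O) = I*√6 (a(O) = √(4/(-3 + 1) - 4) = √(4/(-2) - 4) = √(4*(-½) - 4) = √(-2 - 4) = √(-6) = I*√6)
o(d, G) = G + d
o(x(1, -8), a(-2/(-8))) + B = (I*√6 + (5 - 8)) + 2966 = (I*√6 - 3) + 2966 = (-3 + I*√6) + 2966 = 2963 + I*√6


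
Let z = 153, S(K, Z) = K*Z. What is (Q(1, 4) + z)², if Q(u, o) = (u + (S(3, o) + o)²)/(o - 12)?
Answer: 935089/64 ≈ 14611.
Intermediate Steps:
Q(u, o) = (u + 16*o²)/(-12 + o) (Q(u, o) = (u + (3*o + o)²)/(o - 12) = (u + (4*o)²)/(-12 + o) = (u + 16*o²)/(-12 + o))
(Q(1, 4) + z)² = ((1 + 16*4²)/(-12 + 4) + 153)² = ((1 + 16*16)/(-8) + 153)² = (-(1 + 256)/8 + 153)² = (-⅛*257 + 153)² = (-257/8 + 153)² = (967/8)² = 935089/64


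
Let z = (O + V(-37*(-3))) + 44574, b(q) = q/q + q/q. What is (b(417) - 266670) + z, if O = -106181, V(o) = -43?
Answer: -328318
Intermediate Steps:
b(q) = 2 (b(q) = 1 + 1 = 2)
z = -61650 (z = (-106181 - 43) + 44574 = -106224 + 44574 = -61650)
(b(417) - 266670) + z = (2 - 266670) - 61650 = -266668 - 61650 = -328318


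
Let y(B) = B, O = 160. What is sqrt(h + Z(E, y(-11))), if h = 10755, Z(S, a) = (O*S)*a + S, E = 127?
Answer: I*sqrt(212638) ≈ 461.13*I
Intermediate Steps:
Z(S, a) = S + 160*S*a (Z(S, a) = (160*S)*a + S = 160*S*a + S = S + 160*S*a)
sqrt(h + Z(E, y(-11))) = sqrt(10755 + 127*(1 + 160*(-11))) = sqrt(10755 + 127*(1 - 1760)) = sqrt(10755 + 127*(-1759)) = sqrt(10755 - 223393) = sqrt(-212638) = I*sqrt(212638)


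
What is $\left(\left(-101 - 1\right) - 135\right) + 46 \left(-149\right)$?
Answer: $-7091$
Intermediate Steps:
$\left(\left(-101 - 1\right) - 135\right) + 46 \left(-149\right) = \left(-102 - 135\right) - 6854 = -237 - 6854 = -7091$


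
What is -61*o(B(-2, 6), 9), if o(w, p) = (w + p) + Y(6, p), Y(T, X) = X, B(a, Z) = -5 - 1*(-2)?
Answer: -915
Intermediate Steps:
B(a, Z) = -3 (B(a, Z) = -5 + 2 = -3)
o(w, p) = w + 2*p (o(w, p) = (w + p) + p = (p + w) + p = w + 2*p)
-61*o(B(-2, 6), 9) = -61*(-3 + 2*9) = -61*(-3 + 18) = -61*15 = -915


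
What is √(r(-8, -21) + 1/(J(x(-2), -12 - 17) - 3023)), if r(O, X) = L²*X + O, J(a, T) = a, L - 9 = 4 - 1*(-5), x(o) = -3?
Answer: I*√62375279938/3026 ≈ 82.535*I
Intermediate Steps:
L = 18 (L = 9 + (4 - 1*(-5)) = 9 + (4 + 5) = 9 + 9 = 18)
r(O, X) = O + 324*X (r(O, X) = 18²*X + O = 324*X + O = O + 324*X)
√(r(-8, -21) + 1/(J(x(-2), -12 - 17) - 3023)) = √((-8 + 324*(-21)) + 1/(-3 - 3023)) = √((-8 - 6804) + 1/(-3026)) = √(-6812 - 1/3026) = √(-20613113/3026) = I*√62375279938/3026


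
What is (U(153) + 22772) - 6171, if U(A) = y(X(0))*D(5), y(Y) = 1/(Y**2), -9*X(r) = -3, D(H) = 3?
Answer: 16628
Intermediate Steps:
X(r) = 1/3 (X(r) = -1/9*(-3) = 1/3)
y(Y) = Y**(-2)
U(A) = 27 (U(A) = 3/(1/3)**2 = 9*3 = 27)
(U(153) + 22772) - 6171 = (27 + 22772) - 6171 = 22799 - 6171 = 16628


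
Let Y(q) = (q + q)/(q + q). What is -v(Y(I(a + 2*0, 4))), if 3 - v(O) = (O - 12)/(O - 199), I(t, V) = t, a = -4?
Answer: -53/18 ≈ -2.9444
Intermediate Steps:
Y(q) = 1 (Y(q) = (2*q)/((2*q)) = (2*q)*(1/(2*q)) = 1)
v(O) = 3 - (-12 + O)/(-199 + O) (v(O) = 3 - (O - 12)/(O - 199) = 3 - (-12 + O)/(-199 + O))
-v(Y(I(a + 2*0, 4))) = -(-585 + 2*1)/(-199 + 1) = -(-585 + 2)/(-198) = -(-1)*(-583)/198 = -1*53/18 = -53/18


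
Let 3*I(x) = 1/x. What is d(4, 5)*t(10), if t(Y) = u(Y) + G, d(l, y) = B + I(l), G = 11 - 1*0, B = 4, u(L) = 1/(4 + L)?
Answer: 1085/24 ≈ 45.208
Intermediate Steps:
I(x) = 1/(3*x)
G = 11 (G = 11 + 0 = 11)
d(l, y) = 4 + 1/(3*l)
t(Y) = 11 + 1/(4 + Y) (t(Y) = 1/(4 + Y) + 11 = 11 + 1/(4 + Y))
d(4, 5)*t(10) = (4 + (⅓)/4)*((45 + 11*10)/(4 + 10)) = (4 + (⅓)*(¼))*((45 + 110)/14) = (4 + 1/12)*((1/14)*155) = (49/12)*(155/14) = 1085/24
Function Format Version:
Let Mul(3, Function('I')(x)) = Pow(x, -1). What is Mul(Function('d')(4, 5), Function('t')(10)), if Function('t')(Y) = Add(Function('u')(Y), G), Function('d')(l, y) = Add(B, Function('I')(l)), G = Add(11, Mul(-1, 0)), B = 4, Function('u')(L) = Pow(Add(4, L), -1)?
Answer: Rational(1085, 24) ≈ 45.208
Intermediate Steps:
Function('I')(x) = Mul(Rational(1, 3), Pow(x, -1))
G = 11 (G = Add(11, 0) = 11)
Function('d')(l, y) = Add(4, Mul(Rational(1, 3), Pow(l, -1)))
Function('t')(Y) = Add(11, Pow(Add(4, Y), -1)) (Function('t')(Y) = Add(Pow(Add(4, Y), -1), 11) = Add(11, Pow(Add(4, Y), -1)))
Mul(Function('d')(4, 5), Function('t')(10)) = Mul(Add(4, Mul(Rational(1, 3), Pow(4, -1))), Mul(Pow(Add(4, 10), -1), Add(45, Mul(11, 10)))) = Mul(Add(4, Mul(Rational(1, 3), Rational(1, 4))), Mul(Pow(14, -1), Add(45, 110))) = Mul(Add(4, Rational(1, 12)), Mul(Rational(1, 14), 155)) = Mul(Rational(49, 12), Rational(155, 14)) = Rational(1085, 24)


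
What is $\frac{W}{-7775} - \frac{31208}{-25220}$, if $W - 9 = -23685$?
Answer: $\frac{41987546}{9804275} \approx 4.2826$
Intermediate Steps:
$W = -23676$ ($W = 9 - 23685 = -23676$)
$\frac{W}{-7775} - \frac{31208}{-25220} = - \frac{23676}{-7775} - \frac{31208}{-25220} = \left(-23676\right) \left(- \frac{1}{7775}\right) - - \frac{7802}{6305} = \frac{23676}{7775} + \frac{7802}{6305} = \frac{41987546}{9804275}$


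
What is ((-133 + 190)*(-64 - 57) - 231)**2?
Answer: 50808384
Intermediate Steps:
((-133 + 190)*(-64 - 57) - 231)**2 = (57*(-121) - 231)**2 = (-6897 - 231)**2 = (-7128)**2 = 50808384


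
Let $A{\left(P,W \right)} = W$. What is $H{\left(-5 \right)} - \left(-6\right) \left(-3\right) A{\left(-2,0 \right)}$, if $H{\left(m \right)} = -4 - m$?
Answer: $1$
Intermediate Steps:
$H{\left(-5 \right)} - \left(-6\right) \left(-3\right) A{\left(-2,0 \right)} = \left(-4 - -5\right) - \left(-6\right) \left(-3\right) 0 = \left(-4 + 5\right) - 18 \cdot 0 = 1 - 0 = 1 + 0 = 1$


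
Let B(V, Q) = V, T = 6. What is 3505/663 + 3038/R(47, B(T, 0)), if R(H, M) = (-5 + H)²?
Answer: 27881/3978 ≈ 7.0088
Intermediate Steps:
3505/663 + 3038/R(47, B(T, 0)) = 3505/663 + 3038/((-5 + 47)²) = 3505*(1/663) + 3038/(42²) = 3505/663 + 3038/1764 = 3505/663 + 3038*(1/1764) = 3505/663 + 31/18 = 27881/3978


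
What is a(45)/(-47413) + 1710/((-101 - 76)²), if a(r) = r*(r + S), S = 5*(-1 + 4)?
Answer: -390230/165044653 ≈ -0.0023644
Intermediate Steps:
S = 15 (S = 5*3 = 15)
a(r) = r*(15 + r) (a(r) = r*(r + 15) = r*(15 + r))
a(45)/(-47413) + 1710/((-101 - 76)²) = (45*(15 + 45))/(-47413) + 1710/((-101 - 76)²) = (45*60)*(-1/47413) + 1710/((-177)²) = 2700*(-1/47413) + 1710/31329 = -2700/47413 + 1710*(1/31329) = -2700/47413 + 190/3481 = -390230/165044653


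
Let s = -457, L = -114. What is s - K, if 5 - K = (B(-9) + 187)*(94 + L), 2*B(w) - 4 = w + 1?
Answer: -4162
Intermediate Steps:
B(w) = 5/2 + w/2 (B(w) = 2 + (w + 1)/2 = 2 + (1 + w)/2 = 2 + (½ + w/2) = 5/2 + w/2)
K = 3705 (K = 5 - ((5/2 + (½)*(-9)) + 187)*(94 - 114) = 5 - ((5/2 - 9/2) + 187)*(-20) = 5 - (-2 + 187)*(-20) = 5 - 185*(-20) = 5 - 1*(-3700) = 5 + 3700 = 3705)
s - K = -457 - 1*3705 = -457 - 3705 = -4162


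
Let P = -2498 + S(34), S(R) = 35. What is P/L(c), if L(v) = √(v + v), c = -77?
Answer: 2463*I*√154/154 ≈ 198.47*I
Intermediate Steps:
P = -2463 (P = -2498 + 35 = -2463)
L(v) = √2*√v (L(v) = √(2*v) = √2*√v)
P/L(c) = -2463*(-I*√154/154) = -(-2463)*I*√154/154 = 2463*I*√154/154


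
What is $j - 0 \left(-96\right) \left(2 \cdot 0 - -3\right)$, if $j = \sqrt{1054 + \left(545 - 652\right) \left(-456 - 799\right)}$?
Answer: $\sqrt{135339} \approx 367.88$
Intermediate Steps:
$j = \sqrt{135339}$ ($j = \sqrt{1054 - -134285} = \sqrt{1054 + 134285} = \sqrt{135339} \approx 367.88$)
$j - 0 \left(-96\right) \left(2 \cdot 0 - -3\right) = \sqrt{135339} - 0 \left(-96\right) \left(2 \cdot 0 - -3\right) = \sqrt{135339} - 0 \left(0 + 3\right) = \sqrt{135339} - 0 \cdot 3 = \sqrt{135339} - 0 = \sqrt{135339} + 0 = \sqrt{135339}$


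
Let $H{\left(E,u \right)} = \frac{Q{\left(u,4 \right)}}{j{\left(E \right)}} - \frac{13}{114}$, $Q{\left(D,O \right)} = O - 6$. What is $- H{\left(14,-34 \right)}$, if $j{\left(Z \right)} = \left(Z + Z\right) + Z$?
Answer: $\frac{43}{266} \approx 0.16165$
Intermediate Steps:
$Q{\left(D,O \right)} = -6 + O$
$j{\left(Z \right)} = 3 Z$ ($j{\left(Z \right)} = 2 Z + Z = 3 Z$)
$H{\left(E,u \right)} = - \frac{13}{114} - \frac{2}{3 E}$ ($H{\left(E,u \right)} = \frac{-6 + 4}{3 E} - \frac{13}{114} = - 2 \frac{1}{3 E} - \frac{13}{114} = - \frac{2}{3 E} - \frac{13}{114} = - \frac{13}{114} - \frac{2}{3 E}$)
$- H{\left(14,-34 \right)} = - \frac{-76 - 182}{114 \cdot 14} = - \frac{-258}{114 \cdot 14} = \left(-1\right) \left(- \frac{43}{266}\right) = \frac{43}{266}$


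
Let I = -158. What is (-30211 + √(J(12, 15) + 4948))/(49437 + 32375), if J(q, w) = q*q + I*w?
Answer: -30211/81812 + √2722/81812 ≈ -0.36864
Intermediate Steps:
J(q, w) = q² - 158*w (J(q, w) = q*q - 158*w = q² - 158*w)
(-30211 + √(J(12, 15) + 4948))/(49437 + 32375) = (-30211 + √((12² - 158*15) + 4948))/(49437 + 32375) = (-30211 + √((144 - 2370) + 4948))/81812 = (-30211 + √(-2226 + 4948))*(1/81812) = (-30211 + √2722)*(1/81812) = -30211/81812 + √2722/81812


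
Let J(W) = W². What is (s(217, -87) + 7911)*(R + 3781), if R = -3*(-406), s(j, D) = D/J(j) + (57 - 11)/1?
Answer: 1873060742914/47089 ≈ 3.9777e+7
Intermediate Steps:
s(j, D) = 46 + D/j² (s(j, D) = D/(j²) + (57 - 11)/1 = D/j² + 46*1 = D/j² + 46 = 46 + D/j²)
R = 1218
(s(217, -87) + 7911)*(R + 3781) = ((46 - 87/217²) + 7911)*(1218 + 3781) = ((46 - 87*1/47089) + 7911)*4999 = ((46 - 87/47089) + 7911)*4999 = (2166007/47089 + 7911)*4999 = (374687086/47089)*4999 = 1873060742914/47089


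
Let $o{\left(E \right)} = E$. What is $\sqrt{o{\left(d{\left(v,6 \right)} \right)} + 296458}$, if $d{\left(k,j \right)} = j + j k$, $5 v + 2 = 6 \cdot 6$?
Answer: $\frac{2 \sqrt{1853155}}{5} \approx 544.52$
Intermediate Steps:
$v = \frac{34}{5}$ ($v = - \frac{2}{5} + \frac{6 \cdot 6}{5} = - \frac{2}{5} + \frac{1}{5} \cdot 36 = - \frac{2}{5} + \frac{36}{5} = \frac{34}{5} \approx 6.8$)
$\sqrt{o{\left(d{\left(v,6 \right)} \right)} + 296458} = \sqrt{6 \left(1 + \frac{34}{5}\right) + 296458} = \sqrt{6 \cdot \frac{39}{5} + 296458} = \sqrt{\frac{234}{5} + 296458} = \sqrt{\frac{1482524}{5}} = \frac{2 \sqrt{1853155}}{5}$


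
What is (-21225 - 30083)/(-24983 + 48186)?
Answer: -51308/23203 ≈ -2.2113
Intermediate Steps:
(-21225 - 30083)/(-24983 + 48186) = -51308/23203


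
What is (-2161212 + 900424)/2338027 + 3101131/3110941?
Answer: 195781819237/427850826671 ≈ 0.45759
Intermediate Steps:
(-2161212 + 900424)/2338027 + 3101131/3110941 = -1260788*1/2338027 + 3101131*(1/3110941) = -74164/137531 + 3101131/3110941 = 195781819237/427850826671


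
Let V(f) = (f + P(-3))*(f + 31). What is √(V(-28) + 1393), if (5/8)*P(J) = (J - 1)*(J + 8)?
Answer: √1213 ≈ 34.828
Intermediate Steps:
P(J) = 8*(-1 + J)*(8 + J)/5 (P(J) = 8*((J - 1)*(J + 8))/5 = 8*((-1 + J)*(8 + J))/5 = 8*(-1 + J)*(8 + J)/5)
V(f) = (-32 + f)*(31 + f) (V(f) = (f + (-64/5 + (8/5)*(-3)² + (56/5)*(-3)))*(f + 31) = (f + (-64/5 + (8/5)*9 - 168/5))*(31 + f) = (f + (-64/5 + 72/5 - 168/5))*(31 + f) = (f - 32)*(31 + f) = (-32 + f)*(31 + f))
√(V(-28) + 1393) = √((-992 + (-28)² - 1*(-28)) + 1393) = √((-992 + 784 + 28) + 1393) = √(-180 + 1393) = √1213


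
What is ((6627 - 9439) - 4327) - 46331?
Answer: -53470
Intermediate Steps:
((6627 - 9439) - 4327) - 46331 = (-2812 - 4327) - 46331 = -7139 - 46331 = -53470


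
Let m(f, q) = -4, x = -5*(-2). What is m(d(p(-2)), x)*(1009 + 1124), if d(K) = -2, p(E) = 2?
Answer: -8532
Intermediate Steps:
x = 10
m(d(p(-2)), x)*(1009 + 1124) = -4*(1009 + 1124) = -4*2133 = -8532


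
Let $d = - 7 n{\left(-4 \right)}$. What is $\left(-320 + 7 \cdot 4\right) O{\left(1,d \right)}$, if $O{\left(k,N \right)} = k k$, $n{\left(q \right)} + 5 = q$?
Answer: $-292$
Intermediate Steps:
$n{\left(q \right)} = -5 + q$
$d = 63$ ($d = - 7 \left(-5 - 4\right) = \left(-7\right) \left(-9\right) = 63$)
$O{\left(k,N \right)} = k^{2}$
$\left(-320 + 7 \cdot 4\right) O{\left(1,d \right)} = \left(-320 + 7 \cdot 4\right) 1^{2} = \left(-320 + 28\right) 1 = \left(-292\right) 1 = -292$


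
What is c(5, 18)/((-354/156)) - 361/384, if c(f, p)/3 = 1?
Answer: -51251/22656 ≈ -2.2621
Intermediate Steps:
c(f, p) = 3 (c(f, p) = 3*1 = 3)
c(5, 18)/((-354/156)) - 361/384 = 3/((-354/156)) - 361/384 = 3/((-354*1/156)) - 361*1/384 = 3/(-59/26) - 361/384 = 3*(-26/59) - 361/384 = -78/59 - 361/384 = -51251/22656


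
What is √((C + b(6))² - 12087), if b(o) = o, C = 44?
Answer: I*√9587 ≈ 97.913*I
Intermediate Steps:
√((C + b(6))² - 12087) = √((44 + 6)² - 12087) = √(50² - 12087) = √(2500 - 12087) = √(-9587) = I*√9587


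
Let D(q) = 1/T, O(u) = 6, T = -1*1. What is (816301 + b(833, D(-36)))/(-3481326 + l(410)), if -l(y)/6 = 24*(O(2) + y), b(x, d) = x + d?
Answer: -817133/3541230 ≈ -0.23075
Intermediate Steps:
T = -1
D(q) = -1 (D(q) = 1/(-1) = -1)
b(x, d) = d + x
l(y) = -864 - 144*y (l(y) = -144*(6 + y) = -6*(144 + 24*y) = -864 - 144*y)
(816301 + b(833, D(-36)))/(-3481326 + l(410)) = (816301 + (-1 + 833))/(-3481326 + (-864 - 144*410)) = (816301 + 832)/(-3481326 + (-864 - 59040)) = 817133/(-3481326 - 59904) = 817133/(-3541230) = 817133*(-1/3541230) = -817133/3541230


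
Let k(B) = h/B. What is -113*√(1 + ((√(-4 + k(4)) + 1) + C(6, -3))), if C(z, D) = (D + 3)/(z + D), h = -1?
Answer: -113*√(8 + 2*I*√17)/2 ≈ -176.37 - 74.626*I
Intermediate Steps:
C(z, D) = (3 + D)/(D + z)
k(B) = -1/B
-113*√(1 + ((√(-4 + k(4)) + 1) + C(6, -3))) = -113*√(1 + ((√(-4 - 1/4) + 1) + (3 - 3)/(-3 + 6))) = -113*√(1 + ((√(-4 - 1*¼) + 1) + 0/3)) = -113*√(1 + ((√(-4 - ¼) + 1) + (⅓)*0)) = -113*√(1 + ((√(-17/4) + 1) + 0)) = -113*√(1 + ((I*√17/2 + 1) + 0)) = -113*√(1 + ((1 + I*√17/2) + 0)) = -113*√(1 + (1 + I*√17/2)) = -113*√(2 + I*√17/2)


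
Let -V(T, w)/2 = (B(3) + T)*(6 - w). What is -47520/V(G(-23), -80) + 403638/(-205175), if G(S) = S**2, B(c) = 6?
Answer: -1369642638/944010175 ≈ -1.4509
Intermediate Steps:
V(T, w) = -2*(6 + T)*(6 - w)
-47520/V(G(-23), -80) + 403638/(-205175) = -47520/(-72 - 12*(-23)**2 + 12*(-80) + 2*(-23)**2*(-80)) + 403638/(-205175) = -47520/(-72 - 12*529 - 960 + 2*529*(-80)) + 403638*(-1/205175) = -47520/(-72 - 6348 - 960 - 84640) - 403638/205175 = -47520/(-92020) - 403638/205175 = -47520*(-1/92020) - 403638/205175 = 2376/4601 - 403638/205175 = -1369642638/944010175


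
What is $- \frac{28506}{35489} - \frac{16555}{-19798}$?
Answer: $\frac{23158607}{702611222} \approx 0.032961$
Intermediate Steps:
$- \frac{28506}{35489} - \frac{16555}{-19798} = \left(-28506\right) \frac{1}{35489} - - \frac{16555}{19798} = - \frac{28506}{35489} + \frac{16555}{19798} = \frac{23158607}{702611222}$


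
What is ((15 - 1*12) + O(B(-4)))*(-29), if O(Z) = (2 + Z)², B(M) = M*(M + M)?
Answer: -33611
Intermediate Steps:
B(M) = 2*M² (B(M) = M*(2*M) = 2*M²)
((15 - 1*12) + O(B(-4)))*(-29) = ((15 - 1*12) + (2 + 2*(-4)²)²)*(-29) = ((15 - 12) + (2 + 2*16)²)*(-29) = (3 + (2 + 32)²)*(-29) = (3 + 34²)*(-29) = (3 + 1156)*(-29) = 1159*(-29) = -33611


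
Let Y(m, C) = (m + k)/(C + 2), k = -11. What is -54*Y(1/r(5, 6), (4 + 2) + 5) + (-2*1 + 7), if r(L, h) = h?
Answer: 50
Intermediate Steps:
Y(m, C) = (-11 + m)/(2 + C) (Y(m, C) = (m - 11)/(C + 2) = (-11 + m)/(2 + C))
-54*Y(1/r(5, 6), (4 + 2) + 5) + (-2*1 + 7) = -54*(-11 + 1/6)/(2 + ((4 + 2) + 5)) + (-2*1 + 7) = -54*(-11 + ⅙)/(2 + (6 + 5)) + (-2 + 7) = -54*(-65)/((2 + 11)*6) + 5 = -54*(-65)/(13*6) + 5 = -54*(-⅚) + 5 = 45 + 5 = 50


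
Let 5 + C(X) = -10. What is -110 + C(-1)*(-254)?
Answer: 3700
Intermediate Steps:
C(X) = -15 (C(X) = -5 - 10 = -15)
-110 + C(-1)*(-254) = -110 - 15*(-254) = -110 + 3810 = 3700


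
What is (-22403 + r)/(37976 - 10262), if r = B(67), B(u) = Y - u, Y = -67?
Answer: -727/894 ≈ -0.81320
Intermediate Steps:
B(u) = -67 - u
r = -134 (r = -67 - 1*67 = -67 - 67 = -134)
(-22403 + r)/(37976 - 10262) = (-22403 - 134)/(37976 - 10262) = -22537/27714 = -22537*1/27714 = -727/894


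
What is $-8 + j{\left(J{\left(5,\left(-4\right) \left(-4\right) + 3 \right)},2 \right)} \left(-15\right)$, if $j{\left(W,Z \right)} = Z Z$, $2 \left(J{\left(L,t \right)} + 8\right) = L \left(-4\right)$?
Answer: $-68$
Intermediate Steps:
$J{\left(L,t \right)} = -8 - 2 L$ ($J{\left(L,t \right)} = -8 + \frac{L \left(-4\right)}{2} = -8 + \frac{\left(-4\right) L}{2} = -8 - 2 L$)
$j{\left(W,Z \right)} = Z^{2}$
$-8 + j{\left(J{\left(5,\left(-4\right) \left(-4\right) + 3 \right)},2 \right)} \left(-15\right) = -8 + 2^{2} \left(-15\right) = -8 + 4 \left(-15\right) = -8 - 60 = -68$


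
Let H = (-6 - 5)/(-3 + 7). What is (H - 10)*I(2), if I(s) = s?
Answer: -51/2 ≈ -25.500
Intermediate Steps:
H = -11/4 ≈ -2.7500
(H - 10)*I(2) = (-11/4 - 10)*2 = -51/4*2 = -51/2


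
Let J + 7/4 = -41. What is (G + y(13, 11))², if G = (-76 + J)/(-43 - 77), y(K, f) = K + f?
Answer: 5755201/9216 ≈ 624.48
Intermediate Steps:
J = -171/4 (J = -7/4 - 41 = -171/4 ≈ -42.750)
G = 95/96 (G = (-76 - 171/4)/(-43 - 77) = -475/4/(-120) = -475/4*(-1/120) = 95/96 ≈ 0.98958)
(G + y(13, 11))² = (95/96 + (13 + 11))² = (95/96 + 24)² = (2399/96)² = 5755201/9216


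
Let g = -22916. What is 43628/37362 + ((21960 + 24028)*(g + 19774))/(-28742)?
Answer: 103843266214/20651127 ≈ 5028.5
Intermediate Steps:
43628/37362 + ((21960 + 24028)*(g + 19774))/(-28742) = 43628/37362 + ((21960 + 24028)*(-22916 + 19774))/(-28742) = 43628*(1/37362) + (45988*(-3142))*(-1/28742) = 1678/1437 - 144494296*(-1/28742) = 1678/1437 + 72247148/14371 = 103843266214/20651127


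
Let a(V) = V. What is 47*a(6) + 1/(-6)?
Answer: 1691/6 ≈ 281.83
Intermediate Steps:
47*a(6) + 1/(-6) = 47*6 + 1/(-6) = 282 - ⅙ = 1691/6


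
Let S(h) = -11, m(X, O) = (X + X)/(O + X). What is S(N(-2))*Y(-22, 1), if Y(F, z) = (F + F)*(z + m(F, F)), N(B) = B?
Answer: 968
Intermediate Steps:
m(X, O) = 2*X/(O + X) (m(X, O) = (2*X)/(O + X) = 2*X/(O + X))
Y(F, z) = 2*F*(1 + z) (Y(F, z) = (F + F)*(z + 2*F/(F + F)) = (2*F)*(z + 2*F/((2*F))) = (2*F)*(z + 2*F*(1/(2*F))) = (2*F)*(z + 1) = (2*F)*(1 + z) = 2*F*(1 + z))
S(N(-2))*Y(-22, 1) = -22*(-22)*(1 + 1) = -22*(-22)*2 = -11*(-88) = 968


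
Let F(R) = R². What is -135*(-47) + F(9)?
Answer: 6426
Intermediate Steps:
-135*(-47) + F(9) = -135*(-47) + 9² = 6345 + 81 = 6426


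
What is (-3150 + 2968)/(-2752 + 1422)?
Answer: 13/95 ≈ 0.13684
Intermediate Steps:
(-3150 + 2968)/(-2752 + 1422) = -182/(-1330) = -182*(-1/1330) = 13/95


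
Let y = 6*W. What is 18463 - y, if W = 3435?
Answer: -2147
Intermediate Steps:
y = 20610 (y = 6*3435 = 20610)
18463 - y = 18463 - 1*20610 = 18463 - 20610 = -2147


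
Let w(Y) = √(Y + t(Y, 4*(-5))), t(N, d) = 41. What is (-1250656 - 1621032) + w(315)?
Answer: -2871688 + 2*√89 ≈ -2.8717e+6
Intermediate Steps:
w(Y) = √(41 + Y) (w(Y) = √(Y + 41) = √(41 + Y))
(-1250656 - 1621032) + w(315) = (-1250656 - 1621032) + √(41 + 315) = -2871688 + √356 = -2871688 + 2*√89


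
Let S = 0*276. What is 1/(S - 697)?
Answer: -1/697 ≈ -0.0014347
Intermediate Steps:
S = 0
1/(S - 697) = 1/(0 - 697) = 1/(-697) = -1/697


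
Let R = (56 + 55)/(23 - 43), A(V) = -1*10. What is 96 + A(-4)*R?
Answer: 303/2 ≈ 151.50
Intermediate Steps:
A(V) = -10
R = -111/20 (R = 111/(-20) = 111*(-1/20) = -111/20 ≈ -5.5500)
96 + A(-4)*R = 96 - 10*(-111/20) = 96 + 111/2 = 303/2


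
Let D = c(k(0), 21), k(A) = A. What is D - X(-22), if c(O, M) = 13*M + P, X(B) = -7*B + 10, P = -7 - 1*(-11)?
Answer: 113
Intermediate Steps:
P = 4 (P = -7 + 11 = 4)
X(B) = 10 - 7*B
c(O, M) = 4 + 13*M (c(O, M) = 13*M + 4 = 4 + 13*M)
D = 277 (D = 4 + 13*21 = 4 + 273 = 277)
D - X(-22) = 277 - (10 - 7*(-22)) = 277 - (10 + 154) = 277 - 1*164 = 277 - 164 = 113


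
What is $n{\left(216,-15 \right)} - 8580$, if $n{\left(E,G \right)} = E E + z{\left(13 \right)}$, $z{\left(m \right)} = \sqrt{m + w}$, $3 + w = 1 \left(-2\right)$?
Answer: $38076 + 2 \sqrt{2} \approx 38079.0$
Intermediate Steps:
$w = -5$ ($w = -3 + 1 \left(-2\right) = -3 - 2 = -5$)
$z{\left(m \right)} = \sqrt{-5 + m}$ ($z{\left(m \right)} = \sqrt{m - 5} = \sqrt{-5 + m}$)
$n{\left(E,G \right)} = E^{2} + 2 \sqrt{2}$ ($n{\left(E,G \right)} = E E + \sqrt{-5 + 13} = E^{2} + \sqrt{8} = E^{2} + 2 \sqrt{2}$)
$n{\left(216,-15 \right)} - 8580 = \left(216^{2} + 2 \sqrt{2}\right) - 8580 = \left(46656 + 2 \sqrt{2}\right) - 8580 = 38076 + 2 \sqrt{2}$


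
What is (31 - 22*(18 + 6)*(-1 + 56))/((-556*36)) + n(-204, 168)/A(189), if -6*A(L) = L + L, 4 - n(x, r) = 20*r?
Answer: 7666807/140112 ≈ 54.719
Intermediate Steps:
n(x, r) = 4 - 20*r
A(L) = -L/3 (A(L) = -(L + L)/6 = -L/3)
(31 - 22*(18 + 6)*(-1 + 56))/((-556*36)) + n(-204, 168)/A(189) = (31 - 22*(18 + 6)*(-1 + 56))/((-556*36)) + (4 - 20*168)/((-⅓*189)) = (31 - 528*55)/(-20016) + (4 - 3360)/(-63) = (31 - 22*1320)*(-1/20016) - 3356*(-1/63) = (31 - 29040)*(-1/20016) + 3356/63 = -29009*(-1/20016) + 3356/63 = 29009/20016 + 3356/63 = 7666807/140112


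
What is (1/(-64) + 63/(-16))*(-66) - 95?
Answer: 5309/32 ≈ 165.91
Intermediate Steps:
(1/(-64) + 63/(-16))*(-66) - 95 = (1*(-1/64) + 63*(-1/16))*(-66) - 95 = (-1/64 - 63/16)*(-66) - 95 = -253/64*(-66) - 95 = 8349/32 - 95 = 5309/32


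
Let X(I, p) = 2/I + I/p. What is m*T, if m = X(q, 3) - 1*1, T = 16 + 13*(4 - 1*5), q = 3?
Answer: 2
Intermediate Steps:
T = 3 (T = 16 + 13*(4 - 5) = 16 + 13*(-1) = 16 - 13 = 3)
m = ⅔ (m = (2/3 + 3/3) - 1*1 = (2*(⅓) + 3*(⅓)) - 1 = (⅔ + 1) - 1 = 5/3 - 1 = ⅔ ≈ 0.66667)
m*T = (⅔)*3 = 2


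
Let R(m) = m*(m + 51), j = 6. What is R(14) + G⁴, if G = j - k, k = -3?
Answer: 7471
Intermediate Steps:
R(m) = m*(51 + m)
G = 9 (G = 6 - 1*(-3) = 6 + 3 = 9)
R(14) + G⁴ = 14*(51 + 14) + 9⁴ = 14*65 + 6561 = 910 + 6561 = 7471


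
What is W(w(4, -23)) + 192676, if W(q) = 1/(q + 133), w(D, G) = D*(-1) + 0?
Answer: 24855205/129 ≈ 1.9268e+5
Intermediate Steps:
w(D, G) = -D (w(D, G) = -D + 0 = -D)
W(q) = 1/(133 + q)
W(w(4, -23)) + 192676 = 1/(133 - 1*4) + 192676 = 1/(133 - 4) + 192676 = 1/129 + 192676 = 24855205/129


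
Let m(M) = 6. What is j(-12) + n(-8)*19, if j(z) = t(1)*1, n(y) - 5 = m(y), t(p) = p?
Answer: 210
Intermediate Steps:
n(y) = 11 (n(y) = 5 + 6 = 11)
j(z) = 1 (j(z) = 1*1 = 1)
j(-12) + n(-8)*19 = 1 + 11*19 = 1 + 209 = 210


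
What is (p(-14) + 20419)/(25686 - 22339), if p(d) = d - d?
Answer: 20419/3347 ≈ 6.1007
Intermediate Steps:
p(d) = 0
(p(-14) + 20419)/(25686 - 22339) = (0 + 20419)/(25686 - 22339) = 20419/3347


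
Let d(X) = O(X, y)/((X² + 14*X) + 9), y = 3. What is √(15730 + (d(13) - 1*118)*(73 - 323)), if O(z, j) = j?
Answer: √1628205/6 ≈ 212.67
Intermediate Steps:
d(X) = 3/(9 + X² + 14*X) (d(X) = 3/((X² + 14*X) + 9) = 3/(9 + X² + 14*X))
√(15730 + (d(13) - 1*118)*(73 - 323)) = √(15730 + (3/(9 + 13² + 14*13) - 1*118)*(73 - 323)) = √(15730 + (3/(9 + 169 + 182) - 118)*(-250)) = √(15730 + (3/360 - 118)*(-250)) = √(15730 + (3*(1/360) - 118)*(-250)) = √(15730 + (1/120 - 118)*(-250)) = √(15730 - 14159/120*(-250)) = √(15730 + 353975/12) = √(542735/12) = √1628205/6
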